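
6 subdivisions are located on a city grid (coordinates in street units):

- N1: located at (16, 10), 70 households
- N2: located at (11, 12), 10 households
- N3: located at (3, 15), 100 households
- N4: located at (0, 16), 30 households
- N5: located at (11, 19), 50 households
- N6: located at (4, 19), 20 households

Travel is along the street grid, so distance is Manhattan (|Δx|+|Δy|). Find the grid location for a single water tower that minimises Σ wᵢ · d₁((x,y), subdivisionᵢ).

(4, 15)

Manhattan distance separates: Σwᵢ(|x−xᵢ|+|y−yᵢ|) = Σwᵢ|x−xᵢ| + Σwᵢ|y−yᵢ|, so x and y are optimised independently as 1-D weighted medians.
Total weight W = 280; half = 140.
x-coordinate, sorted with cumulative weight:
  x=0 (N4, w=30) cum 30
  x=3 (N3, w=100) cum 130
  x=4 (N6, w=20) cum 150  ← median
  x=11 (N2, w=10) cum 160
  x=11 (N5, w=50) cum 210
  x=16 (N1, w=70) cum 280
⇒ x* = 4
y-coordinate, sorted with cumulative weight:
  y=10 (N1, w=70) cum 70
  y=12 (N2, w=10) cum 80
  y=15 (N3, w=100) cum 180  ← median
  y=16 (N4, w=30) cum 210
  y=19 (N5, w=50) cum 260
  y=19 (N6, w=20) cum 280
⇒ y* = 15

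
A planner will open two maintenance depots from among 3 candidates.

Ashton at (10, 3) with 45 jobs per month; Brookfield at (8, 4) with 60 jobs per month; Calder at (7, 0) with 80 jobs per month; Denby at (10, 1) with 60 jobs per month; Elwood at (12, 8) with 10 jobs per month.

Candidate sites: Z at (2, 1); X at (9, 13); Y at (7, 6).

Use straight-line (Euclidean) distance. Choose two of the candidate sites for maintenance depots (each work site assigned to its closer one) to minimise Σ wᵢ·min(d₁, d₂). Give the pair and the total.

Evaluate every pair (each demand assigned to the nearer of the two):
  {Z, Y}: total = 1136.7
  {X, Y}: total = 1208.8
  {Z, X}: total = 1719.8
Best pair: {Z, Y} with total 1136.7.

{Z, Y}, total 1136.7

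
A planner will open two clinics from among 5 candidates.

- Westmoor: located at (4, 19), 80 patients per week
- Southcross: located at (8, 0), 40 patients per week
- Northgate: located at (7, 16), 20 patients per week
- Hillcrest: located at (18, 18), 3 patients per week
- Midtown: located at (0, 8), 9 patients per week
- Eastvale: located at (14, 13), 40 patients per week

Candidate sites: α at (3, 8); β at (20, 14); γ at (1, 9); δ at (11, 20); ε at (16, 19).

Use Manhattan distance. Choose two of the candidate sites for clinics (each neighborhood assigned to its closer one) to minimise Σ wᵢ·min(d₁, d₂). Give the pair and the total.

{α, δ}, total 1774

Evaluate every pair (each demand assigned to the nearer of the two):
  {α, δ}: total = 1774
  {γ, δ}: total = 1885
  {α, β}: total = 2045
  {α, ε}: total = 2076
  {γ, ε}: total = 2187
  {β, δ}: total = 2225
  {β, γ}: total = 2256
  {δ, ε}: total = 2256
  {α, γ}: total = 2453
  {β, ε}: total = 2763
Best pair: {α, δ} with total 1774.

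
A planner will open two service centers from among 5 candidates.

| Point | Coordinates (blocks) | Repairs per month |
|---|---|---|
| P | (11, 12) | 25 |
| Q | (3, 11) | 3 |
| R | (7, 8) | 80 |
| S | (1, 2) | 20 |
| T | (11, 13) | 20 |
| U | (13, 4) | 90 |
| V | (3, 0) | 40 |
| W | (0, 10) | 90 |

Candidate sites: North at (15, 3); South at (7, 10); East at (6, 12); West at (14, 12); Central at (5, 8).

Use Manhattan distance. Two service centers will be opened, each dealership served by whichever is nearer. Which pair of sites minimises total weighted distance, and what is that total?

Evaluate every pair (each demand assigned to the nearer of the two):
  {North, Central}: total = 2145
  {North, South}: total = 2205
  {West, Central}: total = 2370
  {North, East}: total = 2547
  {South, West}: total = 2610
  {East, Central}: total = 2727
  {South, Central}: total = 2775
  {South, East}: total = 2967
  {East, West}: total = 2997
  {North, West}: total = 3681
Best pair: {North, Central} with total 2145.

{North, Central}, total 2145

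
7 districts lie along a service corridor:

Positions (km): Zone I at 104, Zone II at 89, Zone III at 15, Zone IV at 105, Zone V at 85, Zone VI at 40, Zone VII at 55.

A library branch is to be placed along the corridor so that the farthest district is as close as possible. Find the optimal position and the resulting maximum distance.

location 60, max distance 45

The 1-center on a line is the midpoint of the two extreme points: leftmost at 15, rightmost at 105.
Optimal location = (15 + 105)/2 = 60; maximum distance = (105 − 15)/2 = 45.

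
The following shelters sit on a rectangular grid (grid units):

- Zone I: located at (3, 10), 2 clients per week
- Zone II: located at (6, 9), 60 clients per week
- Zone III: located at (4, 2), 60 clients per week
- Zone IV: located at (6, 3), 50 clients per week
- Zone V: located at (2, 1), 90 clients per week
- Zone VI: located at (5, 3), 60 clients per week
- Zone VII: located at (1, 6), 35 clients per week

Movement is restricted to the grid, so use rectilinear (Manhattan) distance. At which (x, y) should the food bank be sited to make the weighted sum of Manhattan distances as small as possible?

(4, 3)

Manhattan distance separates: Σwᵢ(|x−xᵢ|+|y−yᵢ|) = Σwᵢ|x−xᵢ| + Σwᵢ|y−yᵢ|, so x and y are optimised independently as 1-D weighted medians.
Total weight W = 357; half = 178.5.
x-coordinate, sorted with cumulative weight:
  x=1 (Zone VII, w=35) cum 35
  x=2 (Zone V, w=90) cum 125
  x=3 (Zone I, w=2) cum 127
  x=4 (Zone III, w=60) cum 187  ← median
  x=5 (Zone VI, w=60) cum 247
  x=6 (Zone II, w=60) cum 307
  x=6 (Zone IV, w=50) cum 357
⇒ x* = 4
y-coordinate, sorted with cumulative weight:
  y=1 (Zone V, w=90) cum 90
  y=2 (Zone III, w=60) cum 150
  y=3 (Zone IV, w=50) cum 200  ← median
  y=3 (Zone VI, w=60) cum 260
  y=6 (Zone VII, w=35) cum 295
  y=9 (Zone II, w=60) cum 355
  y=10 (Zone I, w=2) cum 357
⇒ y* = 3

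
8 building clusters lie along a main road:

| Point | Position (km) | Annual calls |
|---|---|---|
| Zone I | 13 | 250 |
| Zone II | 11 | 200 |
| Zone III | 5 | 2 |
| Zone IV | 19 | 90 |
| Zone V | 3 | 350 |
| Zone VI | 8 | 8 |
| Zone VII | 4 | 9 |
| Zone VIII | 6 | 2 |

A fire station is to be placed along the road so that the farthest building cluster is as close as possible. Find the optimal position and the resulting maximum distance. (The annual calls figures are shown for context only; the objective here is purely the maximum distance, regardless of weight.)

The 1-center on a line is the midpoint of the two extreme points: leftmost at 3, rightmost at 19.
Optimal location = (3 + 19)/2 = 11; maximum distance = (19 − 3)/2 = 8.

location 11, max distance 8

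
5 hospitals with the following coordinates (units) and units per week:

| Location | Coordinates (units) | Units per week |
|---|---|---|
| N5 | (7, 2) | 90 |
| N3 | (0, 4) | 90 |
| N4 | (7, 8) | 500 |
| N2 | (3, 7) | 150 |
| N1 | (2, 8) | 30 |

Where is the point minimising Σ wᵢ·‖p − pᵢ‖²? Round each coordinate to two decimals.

The minimiser of Σwᵢ‖p−pᵢ‖² is the weighted centroid p* = (Σwᵢpᵢ)/(Σwᵢ).
Σwᵢ = 860.
Σwᵢxᵢ = 90·7 + 90·0 + 500·7 + 150·3 + 30·2 = 4640.
Σwᵢyᵢ = 90·2 + 90·4 + 500·8 + 150·7 + 30·8 = 5830.
x* = 4640/860 = 5.40, y* = 5830/860 = 6.78.

(5.40, 6.78)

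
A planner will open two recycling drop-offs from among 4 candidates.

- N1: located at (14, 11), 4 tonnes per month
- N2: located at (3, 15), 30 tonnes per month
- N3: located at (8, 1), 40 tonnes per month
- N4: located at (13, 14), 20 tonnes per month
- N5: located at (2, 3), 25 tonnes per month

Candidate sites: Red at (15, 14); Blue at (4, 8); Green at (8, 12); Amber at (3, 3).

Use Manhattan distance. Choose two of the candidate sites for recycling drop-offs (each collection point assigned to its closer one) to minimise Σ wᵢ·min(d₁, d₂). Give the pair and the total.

Evaluate every pair (each demand assigned to the nearer of the two):
  {Green, Amber}: total = 713
  {Red, Amber}: total = 721
  {Blue, Amber}: total = 897
  {Red, Blue}: total = 911
  {Blue, Green}: total = 1023
  {Red, Green}: total = 1111
Best pair: {Green, Amber} with total 713.

{Green, Amber}, total 713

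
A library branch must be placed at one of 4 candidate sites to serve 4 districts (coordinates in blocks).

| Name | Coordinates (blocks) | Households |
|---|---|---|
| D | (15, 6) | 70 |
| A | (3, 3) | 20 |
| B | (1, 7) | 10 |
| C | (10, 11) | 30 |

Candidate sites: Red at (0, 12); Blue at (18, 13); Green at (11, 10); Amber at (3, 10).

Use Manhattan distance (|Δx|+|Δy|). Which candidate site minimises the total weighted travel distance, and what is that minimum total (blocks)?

Green, total 1050 blocks

Total weighted distance at each candidate:
  Red (0, 12): total = 2100
  Blue (18, 13): total = 1730
  Green (11, 10): total = 1050
  Amber (3, 10): total = 1550
Minimum is at Green with total 1050 blocks.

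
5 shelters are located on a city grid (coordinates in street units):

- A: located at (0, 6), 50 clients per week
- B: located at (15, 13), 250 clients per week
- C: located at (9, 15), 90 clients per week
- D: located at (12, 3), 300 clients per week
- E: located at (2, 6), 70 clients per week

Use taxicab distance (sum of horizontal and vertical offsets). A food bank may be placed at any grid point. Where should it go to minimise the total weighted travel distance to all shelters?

(12, 6)

Manhattan distance separates: Σwᵢ(|x−xᵢ|+|y−yᵢ|) = Σwᵢ|x−xᵢ| + Σwᵢ|y−yᵢ|, so x and y are optimised independently as 1-D weighted medians.
Total weight W = 760; half = 380.
x-coordinate, sorted with cumulative weight:
  x=0 (A, w=50) cum 50
  x=2 (E, w=70) cum 120
  x=9 (C, w=90) cum 210
  x=12 (D, w=300) cum 510  ← median
  x=15 (B, w=250) cum 760
⇒ x* = 12
y-coordinate, sorted with cumulative weight:
  y=3 (D, w=300) cum 300
  y=6 (A, w=50) cum 350
  y=6 (E, w=70) cum 420  ← median
  y=13 (B, w=250) cum 670
  y=15 (C, w=90) cum 760
⇒ y* = 6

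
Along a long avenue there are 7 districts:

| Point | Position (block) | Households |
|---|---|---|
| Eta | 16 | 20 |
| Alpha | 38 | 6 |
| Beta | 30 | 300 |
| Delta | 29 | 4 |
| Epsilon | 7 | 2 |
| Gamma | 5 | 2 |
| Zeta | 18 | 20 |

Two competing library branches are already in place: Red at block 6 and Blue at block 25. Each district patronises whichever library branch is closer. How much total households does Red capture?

The indifferent point is the midpoint (6+25)/2 = 15.5; districts left of it (closer to Red at 6) go to Red, those right go to Blue.
  Gamma at 5 (w=2) → Red
  Epsilon at 7 (w=2) → Red
  Eta at 16 (w=20) → Blue
  Zeta at 18 (w=20) → Blue
  Delta at 29 (w=4) → Blue
  Beta at 30 (w=300) → Blue
  Alpha at 38 (w=6) → Blue
Red captures 4; Blue captures 350.

4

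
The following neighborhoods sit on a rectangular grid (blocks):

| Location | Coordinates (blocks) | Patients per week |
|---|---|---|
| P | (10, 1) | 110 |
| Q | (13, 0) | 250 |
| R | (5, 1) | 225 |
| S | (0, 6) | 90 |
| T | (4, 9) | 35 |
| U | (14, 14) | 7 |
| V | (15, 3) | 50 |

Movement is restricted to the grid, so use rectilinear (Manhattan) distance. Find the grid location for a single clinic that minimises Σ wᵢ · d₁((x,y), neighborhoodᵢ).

(10, 1)

Manhattan distance separates: Σwᵢ(|x−xᵢ|+|y−yᵢ|) = Σwᵢ|x−xᵢ| + Σwᵢ|y−yᵢ|, so x and y are optimised independently as 1-D weighted medians.
Total weight W = 767; half = 383.5.
x-coordinate, sorted with cumulative weight:
  x=0 (S, w=90) cum 90
  x=4 (T, w=35) cum 125
  x=5 (R, w=225) cum 350
  x=10 (P, w=110) cum 460  ← median
  x=13 (Q, w=250) cum 710
  x=14 (U, w=7) cum 717
  x=15 (V, w=50) cum 767
⇒ x* = 10
y-coordinate, sorted with cumulative weight:
  y=0 (Q, w=250) cum 250
  y=1 (P, w=110) cum 360
  y=1 (R, w=225) cum 585  ← median
  y=3 (V, w=50) cum 635
  y=6 (S, w=90) cum 725
  y=9 (T, w=35) cum 760
  y=14 (U, w=7) cum 767
⇒ y* = 1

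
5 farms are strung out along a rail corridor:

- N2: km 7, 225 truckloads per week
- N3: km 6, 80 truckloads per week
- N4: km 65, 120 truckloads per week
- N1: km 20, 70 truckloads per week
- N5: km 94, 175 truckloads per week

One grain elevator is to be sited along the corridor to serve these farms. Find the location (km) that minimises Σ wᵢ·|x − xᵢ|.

x = 20

For a sum of weighted absolute distances on a line, the optimum is the weighted median (not the mean). Total weight W = 670; half-weight = 335.
Sort by position and accumulate weight:
  km 6 (N3, w=80) → cum 80
  km 7 (N2, w=225) → cum 305
  km 20 (N1, w=70) → cum 375  ≥ 335 → median here
  km 65 (N4, w=120) → cum 495
  km 94 (N5, w=175) → cum 670
Optimal location: km 20.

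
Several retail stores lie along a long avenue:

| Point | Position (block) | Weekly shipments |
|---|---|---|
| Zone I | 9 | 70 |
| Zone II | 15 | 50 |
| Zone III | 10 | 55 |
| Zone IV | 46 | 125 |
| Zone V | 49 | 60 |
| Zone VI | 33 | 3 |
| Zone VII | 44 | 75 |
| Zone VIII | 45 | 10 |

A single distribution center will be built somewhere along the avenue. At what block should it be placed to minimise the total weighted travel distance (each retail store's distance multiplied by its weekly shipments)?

x = 44

For a sum of weighted absolute distances on a line, the optimum is the weighted median (not the mean). Total weight W = 448; half-weight = 224.
Sort by position and accumulate weight:
  block 9 (Zone I, w=70) → cum 70
  block 10 (Zone III, w=55) → cum 125
  block 15 (Zone II, w=50) → cum 175
  block 33 (Zone VI, w=3) → cum 178
  block 44 (Zone VII, w=75) → cum 253  ≥ 224 → median here
  block 45 (Zone VIII, w=10) → cum 263
  block 46 (Zone IV, w=125) → cum 388
  block 49 (Zone V, w=60) → cum 448
Optimal location: block 44.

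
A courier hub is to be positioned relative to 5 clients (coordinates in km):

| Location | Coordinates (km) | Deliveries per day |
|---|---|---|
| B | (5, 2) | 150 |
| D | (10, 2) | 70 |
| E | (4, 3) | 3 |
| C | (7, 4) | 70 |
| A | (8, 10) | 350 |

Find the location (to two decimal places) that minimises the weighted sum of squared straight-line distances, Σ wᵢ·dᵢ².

(7.39, 6.58)

The minimiser of Σwᵢ‖p−pᵢ‖² is the weighted centroid p* = (Σwᵢpᵢ)/(Σwᵢ).
Σwᵢ = 643.
Σwᵢxᵢ = 150·5 + 70·10 + 3·4 + 70·7 + 350·8 = 4752.
Σwᵢyᵢ = 150·2 + 70·2 + 3·3 + 70·4 + 350·10 = 4229.
x* = 4752/643 = 7.39, y* = 4229/643 = 6.58.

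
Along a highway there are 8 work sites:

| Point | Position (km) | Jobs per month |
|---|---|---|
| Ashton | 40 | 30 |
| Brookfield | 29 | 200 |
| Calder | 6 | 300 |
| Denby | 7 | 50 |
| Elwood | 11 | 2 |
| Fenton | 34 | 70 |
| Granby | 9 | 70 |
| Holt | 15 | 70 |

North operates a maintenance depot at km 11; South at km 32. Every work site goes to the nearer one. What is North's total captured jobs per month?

492

The indifferent point is the midpoint (11+32)/2 = 21.5; work sites left of it (closer to North at 11) go to North, those right go to South.
  Calder at 6 (w=300) → North
  Denby at 7 (w=50) → North
  Granby at 9 (w=70) → North
  Elwood at 11 (w=2) → North
  Holt at 15 (w=70) → North
  Brookfield at 29 (w=200) → South
  Fenton at 34 (w=70) → South
  Ashton at 40 (w=30) → South
North captures 492; South captures 300.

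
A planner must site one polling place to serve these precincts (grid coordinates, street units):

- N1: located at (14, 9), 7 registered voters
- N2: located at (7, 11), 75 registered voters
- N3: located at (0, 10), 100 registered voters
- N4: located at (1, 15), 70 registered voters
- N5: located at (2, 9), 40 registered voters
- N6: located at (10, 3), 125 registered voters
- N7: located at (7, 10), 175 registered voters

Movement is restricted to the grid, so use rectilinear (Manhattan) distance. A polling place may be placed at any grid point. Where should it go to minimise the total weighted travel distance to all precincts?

Manhattan distance separates: Σwᵢ(|x−xᵢ|+|y−yᵢ|) = Σwᵢ|x−xᵢ| + Σwᵢ|y−yᵢ|, so x and y are optimised independently as 1-D weighted medians.
Total weight W = 592; half = 296.
x-coordinate, sorted with cumulative weight:
  x=0 (N3, w=100) cum 100
  x=1 (N4, w=70) cum 170
  x=2 (N5, w=40) cum 210
  x=7 (N2, w=75) cum 285
  x=7 (N7, w=175) cum 460  ← median
  x=10 (N6, w=125) cum 585
  x=14 (N1, w=7) cum 592
⇒ x* = 7
y-coordinate, sorted with cumulative weight:
  y=3 (N6, w=125) cum 125
  y=9 (N1, w=7) cum 132
  y=9 (N5, w=40) cum 172
  y=10 (N3, w=100) cum 272
  y=10 (N7, w=175) cum 447  ← median
  y=11 (N2, w=75) cum 522
  y=15 (N4, w=70) cum 592
⇒ y* = 10

(7, 10)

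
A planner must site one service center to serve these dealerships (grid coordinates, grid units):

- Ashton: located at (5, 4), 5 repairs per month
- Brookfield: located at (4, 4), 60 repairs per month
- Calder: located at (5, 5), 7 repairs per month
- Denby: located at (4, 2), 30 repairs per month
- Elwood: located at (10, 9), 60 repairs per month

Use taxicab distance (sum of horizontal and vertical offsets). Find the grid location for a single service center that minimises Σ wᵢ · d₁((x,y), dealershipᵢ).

(4, 4)

Manhattan distance separates: Σwᵢ(|x−xᵢ|+|y−yᵢ|) = Σwᵢ|x−xᵢ| + Σwᵢ|y−yᵢ|, so x and y are optimised independently as 1-D weighted medians.
Total weight W = 162; half = 81.
x-coordinate, sorted with cumulative weight:
  x=4 (Brookfield, w=60) cum 60
  x=4 (Denby, w=30) cum 90  ← median
  x=5 (Ashton, w=5) cum 95
  x=5 (Calder, w=7) cum 102
  x=10 (Elwood, w=60) cum 162
⇒ x* = 4
y-coordinate, sorted with cumulative weight:
  y=2 (Denby, w=30) cum 30
  y=4 (Ashton, w=5) cum 35
  y=4 (Brookfield, w=60) cum 95  ← median
  y=5 (Calder, w=7) cum 102
  y=9 (Elwood, w=60) cum 162
⇒ y* = 4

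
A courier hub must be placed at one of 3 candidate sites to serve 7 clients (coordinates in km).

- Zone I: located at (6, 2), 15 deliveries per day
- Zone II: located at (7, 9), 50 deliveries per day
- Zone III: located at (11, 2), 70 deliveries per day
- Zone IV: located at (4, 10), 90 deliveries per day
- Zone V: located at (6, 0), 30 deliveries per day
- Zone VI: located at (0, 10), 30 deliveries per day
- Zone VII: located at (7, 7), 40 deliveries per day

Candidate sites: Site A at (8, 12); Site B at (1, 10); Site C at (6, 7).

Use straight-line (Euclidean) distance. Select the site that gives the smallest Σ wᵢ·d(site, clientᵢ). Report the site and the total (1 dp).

Total weighted distance at each candidate:
  Site A (8, 12): total = 2260.7
  Site B (1, 10): total = 2245.8
  Site C (6, 7): total = 1457.5
Minimum is at Site C with total 1457.5 km.

Site C, total 1457.5 km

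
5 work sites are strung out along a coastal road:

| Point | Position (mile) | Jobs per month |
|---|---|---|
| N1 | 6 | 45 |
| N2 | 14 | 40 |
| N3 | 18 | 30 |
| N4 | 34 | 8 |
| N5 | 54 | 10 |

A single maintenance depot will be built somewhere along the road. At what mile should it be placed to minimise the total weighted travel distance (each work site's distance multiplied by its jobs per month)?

x = 14

For a sum of weighted absolute distances on a line, the optimum is the weighted median (not the mean). Total weight W = 133; half-weight = 66.5.
Sort by position and accumulate weight:
  mile 6 (N1, w=45) → cum 45
  mile 14 (N2, w=40) → cum 85  ≥ 66.5 → median here
  mile 18 (N3, w=30) → cum 115
  mile 34 (N4, w=8) → cum 123
  mile 54 (N5, w=10) → cum 133
Optimal location: mile 14.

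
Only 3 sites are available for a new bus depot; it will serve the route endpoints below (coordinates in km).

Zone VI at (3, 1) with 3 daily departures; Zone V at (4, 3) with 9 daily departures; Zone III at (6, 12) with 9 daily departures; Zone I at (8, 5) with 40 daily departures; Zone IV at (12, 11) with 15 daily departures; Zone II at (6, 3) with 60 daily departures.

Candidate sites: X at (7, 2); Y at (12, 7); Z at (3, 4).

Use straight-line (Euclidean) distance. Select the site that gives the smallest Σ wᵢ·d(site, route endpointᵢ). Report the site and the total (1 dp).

X, total 497.1 km

Total weighted distance at each candidate:
  X (7, 2): total = 497.1
  Y (12, 7): total = 854.8
  Z (3, 4): total = 663.3
Minimum is at X with total 497.1 km.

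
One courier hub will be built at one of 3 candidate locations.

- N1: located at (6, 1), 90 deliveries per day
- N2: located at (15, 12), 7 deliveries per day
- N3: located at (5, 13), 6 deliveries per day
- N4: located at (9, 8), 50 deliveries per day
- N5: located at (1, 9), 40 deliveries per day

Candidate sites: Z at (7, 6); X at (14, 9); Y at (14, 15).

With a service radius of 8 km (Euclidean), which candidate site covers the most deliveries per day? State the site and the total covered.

Z, covering 186

Coverage radius r = 8 km; a point is covered iff (Δx)²+(Δy)² ≤ 8² = 64.
  Z (7, 6): covers {N1, N3, N4, N5} → 186
  X (14, 9): covers {N2, N4} → 57
  Y (14, 15): covers {N2} → 7
Maximum coverage at Z: 186 deliveries per day.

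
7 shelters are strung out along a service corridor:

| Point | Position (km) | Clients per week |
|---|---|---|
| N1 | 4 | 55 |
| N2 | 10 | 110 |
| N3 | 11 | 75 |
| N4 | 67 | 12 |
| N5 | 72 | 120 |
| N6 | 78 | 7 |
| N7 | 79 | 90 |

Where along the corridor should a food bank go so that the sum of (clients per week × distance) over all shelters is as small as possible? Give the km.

x = 11

For a sum of weighted absolute distances on a line, the optimum is the weighted median (not the mean). Total weight W = 469; half-weight = 234.5.
Sort by position and accumulate weight:
  km 4 (N1, w=55) → cum 55
  km 10 (N2, w=110) → cum 165
  km 11 (N3, w=75) → cum 240  ≥ 234.5 → median here
  km 67 (N4, w=12) → cum 252
  km 72 (N5, w=120) → cum 372
  km 78 (N6, w=7) → cum 379
  km 79 (N7, w=90) → cum 469
Optimal location: km 11.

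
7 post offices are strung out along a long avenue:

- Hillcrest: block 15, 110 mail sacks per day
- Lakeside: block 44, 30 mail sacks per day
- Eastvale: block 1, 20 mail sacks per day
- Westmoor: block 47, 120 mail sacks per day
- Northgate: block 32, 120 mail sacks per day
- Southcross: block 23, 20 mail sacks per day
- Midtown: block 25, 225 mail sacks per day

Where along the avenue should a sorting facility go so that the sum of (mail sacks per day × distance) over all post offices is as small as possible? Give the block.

For a sum of weighted absolute distances on a line, the optimum is the weighted median (not the mean). Total weight W = 645; half-weight = 322.5.
Sort by position and accumulate weight:
  block 1 (Eastvale, w=20) → cum 20
  block 15 (Hillcrest, w=110) → cum 130
  block 23 (Southcross, w=20) → cum 150
  block 25 (Midtown, w=225) → cum 375  ≥ 322.5 → median here
  block 32 (Northgate, w=120) → cum 495
  block 44 (Lakeside, w=30) → cum 525
  block 47 (Westmoor, w=120) → cum 645
Optimal location: block 25.

x = 25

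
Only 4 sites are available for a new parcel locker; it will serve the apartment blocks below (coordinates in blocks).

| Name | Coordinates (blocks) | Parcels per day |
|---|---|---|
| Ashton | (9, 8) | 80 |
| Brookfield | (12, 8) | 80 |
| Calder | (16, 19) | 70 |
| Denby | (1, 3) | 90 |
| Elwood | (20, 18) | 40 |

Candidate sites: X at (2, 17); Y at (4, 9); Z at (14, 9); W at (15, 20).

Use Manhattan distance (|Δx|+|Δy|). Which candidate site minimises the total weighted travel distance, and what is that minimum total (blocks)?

Total weighted distance at each candidate:
  X (2, 17): total = 6030
  Y (4, 9): total = 4550
  Z (14, 9): total = 3870
  W (15, 20): total = 5850
Minimum is at Z with total 3870 blocks.

Z, total 3870 blocks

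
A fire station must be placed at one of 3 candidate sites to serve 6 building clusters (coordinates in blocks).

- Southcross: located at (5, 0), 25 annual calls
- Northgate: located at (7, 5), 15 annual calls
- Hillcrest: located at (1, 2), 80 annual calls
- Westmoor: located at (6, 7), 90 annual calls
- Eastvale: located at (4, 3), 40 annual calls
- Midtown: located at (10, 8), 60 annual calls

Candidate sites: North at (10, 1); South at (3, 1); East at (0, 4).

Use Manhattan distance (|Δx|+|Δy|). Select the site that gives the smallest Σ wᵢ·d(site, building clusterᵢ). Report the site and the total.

Total weighted distance at each candidate:
  North (10, 1): total = 2695
  South (3, 1): total = 2205
  East (0, 4): total = 2435
Minimum is at South with total 2205 blocks.

South, total 2205 blocks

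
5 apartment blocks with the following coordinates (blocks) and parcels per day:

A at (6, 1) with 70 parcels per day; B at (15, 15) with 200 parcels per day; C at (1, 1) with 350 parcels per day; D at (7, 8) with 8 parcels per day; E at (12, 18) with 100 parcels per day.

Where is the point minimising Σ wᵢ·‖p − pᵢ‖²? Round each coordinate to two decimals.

(6.90, 7.26)

The minimiser of Σwᵢ‖p−pᵢ‖² is the weighted centroid p* = (Σwᵢpᵢ)/(Σwᵢ).
Σwᵢ = 728.
Σwᵢxᵢ = 70·6 + 200·15 + 350·1 + 8·7 + 100·12 = 5026.
Σwᵢyᵢ = 70·1 + 200·15 + 350·1 + 8·8 + 100·18 = 5284.
x* = 5026/728 = 6.90, y* = 5284/728 = 7.26.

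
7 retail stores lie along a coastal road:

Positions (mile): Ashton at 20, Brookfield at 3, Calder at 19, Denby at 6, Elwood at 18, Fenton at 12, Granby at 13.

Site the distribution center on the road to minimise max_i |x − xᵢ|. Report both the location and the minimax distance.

The 1-center on a line is the midpoint of the two extreme points: leftmost at 3, rightmost at 20.
Optimal location = (3 + 20)/2 = 11.5; maximum distance = (20 − 3)/2 = 8.5.

location 11.5, max distance 8.5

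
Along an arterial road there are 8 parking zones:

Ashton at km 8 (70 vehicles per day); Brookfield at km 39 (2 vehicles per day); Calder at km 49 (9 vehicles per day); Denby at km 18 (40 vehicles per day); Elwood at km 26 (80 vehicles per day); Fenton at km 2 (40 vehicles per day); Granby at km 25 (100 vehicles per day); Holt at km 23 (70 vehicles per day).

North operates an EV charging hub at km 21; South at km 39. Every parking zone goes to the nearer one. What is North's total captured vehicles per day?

400

The indifferent point is the midpoint (21+39)/2 = 30; parking zones left of it (closer to North at 21) go to North, those right go to South.
  Fenton at 2 (w=40) → North
  Ashton at 8 (w=70) → North
  Denby at 18 (w=40) → North
  Holt at 23 (w=70) → North
  Granby at 25 (w=100) → North
  Elwood at 26 (w=80) → North
  Brookfield at 39 (w=2) → South
  Calder at 49 (w=9) → South
North captures 400; South captures 11.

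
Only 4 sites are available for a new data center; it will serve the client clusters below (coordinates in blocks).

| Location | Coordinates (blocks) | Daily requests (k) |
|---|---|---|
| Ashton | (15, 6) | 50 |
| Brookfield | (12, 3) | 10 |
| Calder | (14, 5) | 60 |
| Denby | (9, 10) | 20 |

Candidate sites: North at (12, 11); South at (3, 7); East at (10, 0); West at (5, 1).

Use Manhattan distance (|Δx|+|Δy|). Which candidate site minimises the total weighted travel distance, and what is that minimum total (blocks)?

North, total 1040 blocks

Total weighted distance at each candidate:
  North (12, 11): total = 1040
  South (3, 7): total = 1740
  East (10, 0): total = 1360
  West (5, 1): total = 1880
Minimum is at North with total 1040 blocks.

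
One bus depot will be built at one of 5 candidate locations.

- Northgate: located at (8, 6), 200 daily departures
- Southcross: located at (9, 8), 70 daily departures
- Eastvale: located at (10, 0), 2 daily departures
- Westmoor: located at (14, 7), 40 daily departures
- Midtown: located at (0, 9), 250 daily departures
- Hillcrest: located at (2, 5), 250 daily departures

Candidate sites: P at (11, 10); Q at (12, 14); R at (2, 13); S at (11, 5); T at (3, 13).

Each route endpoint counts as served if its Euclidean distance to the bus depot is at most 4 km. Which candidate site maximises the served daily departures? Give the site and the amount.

Coverage radius r = 4 km; a point is covered iff (Δx)²+(Δy)² ≤ 4² = 16.
  P (11, 10): covers {Southcross} → 70
  Q (12, 14): covers {none} → 0
  R (2, 13): covers {none} → 0
  S (11, 5): covers {Northgate, Southcross, Westmoor} → 310
  T (3, 13): covers {none} → 0
Maximum coverage at S: 310 daily departures.

S, covering 310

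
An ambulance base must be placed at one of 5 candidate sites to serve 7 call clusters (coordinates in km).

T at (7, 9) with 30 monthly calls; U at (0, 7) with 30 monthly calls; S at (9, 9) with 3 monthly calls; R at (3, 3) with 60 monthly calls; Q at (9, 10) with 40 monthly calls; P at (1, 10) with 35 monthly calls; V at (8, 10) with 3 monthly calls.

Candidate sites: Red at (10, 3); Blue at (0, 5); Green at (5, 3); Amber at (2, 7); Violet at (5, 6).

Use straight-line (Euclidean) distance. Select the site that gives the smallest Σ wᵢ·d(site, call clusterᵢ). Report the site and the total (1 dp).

Total weighted distance at each candidate:
  Red (10, 3): total = 1666.3
  Blue (0, 5): total = 1166.3
  Green (5, 3): total = 1151.0
  Amber (2, 7): total = 926.2
  Violet (5, 6): total = 931.7
Minimum is at Amber with total 926.2 km.

Amber, total 926.2 km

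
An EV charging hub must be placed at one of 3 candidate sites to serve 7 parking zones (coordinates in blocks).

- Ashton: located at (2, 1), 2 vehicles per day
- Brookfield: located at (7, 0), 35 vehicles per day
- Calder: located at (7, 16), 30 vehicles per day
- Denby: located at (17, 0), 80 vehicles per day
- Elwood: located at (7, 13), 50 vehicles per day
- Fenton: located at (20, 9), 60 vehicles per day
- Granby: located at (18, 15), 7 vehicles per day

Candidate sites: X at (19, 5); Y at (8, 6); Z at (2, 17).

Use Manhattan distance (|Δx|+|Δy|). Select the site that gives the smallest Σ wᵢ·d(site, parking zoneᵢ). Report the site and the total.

Y, total 3230 blocks

Total weighted distance at each candidate:
  X (19, 5): total = 3264
  Y (8, 6): total = 3230
  Z (2, 17): total = 5678
Minimum is at Y with total 3230 blocks.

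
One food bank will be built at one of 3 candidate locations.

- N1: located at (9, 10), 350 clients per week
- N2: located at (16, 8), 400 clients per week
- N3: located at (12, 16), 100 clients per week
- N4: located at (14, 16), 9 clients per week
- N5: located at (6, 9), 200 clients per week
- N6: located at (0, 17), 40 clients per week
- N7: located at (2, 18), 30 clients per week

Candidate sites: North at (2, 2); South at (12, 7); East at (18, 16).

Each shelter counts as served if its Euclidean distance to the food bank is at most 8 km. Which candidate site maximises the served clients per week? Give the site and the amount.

South, covering 950

Coverage radius r = 8 km; a point is covered iff (Δx)²+(Δy)² ≤ 8² = 64.
  North (2, 2): covers {none} → 0
  South (12, 7): covers {N1, N2, N5} → 950
  East (18, 16): covers {N3, N4} → 109
Maximum coverage at South: 950 clients per week.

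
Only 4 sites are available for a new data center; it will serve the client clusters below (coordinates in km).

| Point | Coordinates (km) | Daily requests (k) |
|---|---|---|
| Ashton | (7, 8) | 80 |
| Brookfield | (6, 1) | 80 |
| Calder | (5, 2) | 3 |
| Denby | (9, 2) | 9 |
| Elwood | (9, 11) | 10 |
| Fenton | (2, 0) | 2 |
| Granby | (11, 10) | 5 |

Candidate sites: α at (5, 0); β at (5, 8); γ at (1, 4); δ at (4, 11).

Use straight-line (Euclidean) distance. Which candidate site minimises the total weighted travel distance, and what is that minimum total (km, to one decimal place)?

β, total 907.3 km

Total weighted distance at each candidate:
  α (5, 0): total = 1000.4
  β (5, 8): total = 907.3
  γ (1, 4): total = 1303.9
  δ (4, 11): total = 1382.8
Minimum is at β with total 907.3 km.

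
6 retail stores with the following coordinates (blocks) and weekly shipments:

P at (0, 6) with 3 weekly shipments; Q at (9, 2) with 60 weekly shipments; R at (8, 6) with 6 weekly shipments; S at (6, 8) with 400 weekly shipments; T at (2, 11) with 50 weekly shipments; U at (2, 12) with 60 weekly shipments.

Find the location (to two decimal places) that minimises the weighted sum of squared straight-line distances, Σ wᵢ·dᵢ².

(5.54, 8.02)

The minimiser of Σwᵢ‖p−pᵢ‖² is the weighted centroid p* = (Σwᵢpᵢ)/(Σwᵢ).
Σwᵢ = 579.
Σwᵢxᵢ = 3·0 + 60·9 + 6·8 + 400·6 + 50·2 + 60·2 = 3208.
Σwᵢyᵢ = 3·6 + 60·2 + 6·6 + 400·8 + 50·11 + 60·12 = 4644.
x* = 3208/579 = 5.54, y* = 4644/579 = 8.02.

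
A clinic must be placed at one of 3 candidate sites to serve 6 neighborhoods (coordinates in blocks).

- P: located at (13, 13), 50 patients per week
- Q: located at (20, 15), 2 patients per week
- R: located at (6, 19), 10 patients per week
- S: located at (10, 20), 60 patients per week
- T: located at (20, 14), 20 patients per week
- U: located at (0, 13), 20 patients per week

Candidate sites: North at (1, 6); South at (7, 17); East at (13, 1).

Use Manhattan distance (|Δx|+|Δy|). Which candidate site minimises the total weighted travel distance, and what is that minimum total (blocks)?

Total weighted distance at each candidate:
  North (1, 6): total = 3266
  South (7, 17): total = 1460
  East (13, 1): total = 3112
Minimum is at South with total 1460 blocks.

South, total 1460 blocks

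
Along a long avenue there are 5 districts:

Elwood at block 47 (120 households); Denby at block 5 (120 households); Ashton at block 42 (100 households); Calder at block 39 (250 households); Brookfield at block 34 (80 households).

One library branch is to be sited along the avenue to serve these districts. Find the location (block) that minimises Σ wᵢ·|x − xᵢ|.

x = 39

For a sum of weighted absolute distances on a line, the optimum is the weighted median (not the mean). Total weight W = 670; half-weight = 335.
Sort by position and accumulate weight:
  block 5 (Denby, w=120) → cum 120
  block 34 (Brookfield, w=80) → cum 200
  block 39 (Calder, w=250) → cum 450  ≥ 335 → median here
  block 42 (Ashton, w=100) → cum 550
  block 47 (Elwood, w=120) → cum 670
Optimal location: block 39.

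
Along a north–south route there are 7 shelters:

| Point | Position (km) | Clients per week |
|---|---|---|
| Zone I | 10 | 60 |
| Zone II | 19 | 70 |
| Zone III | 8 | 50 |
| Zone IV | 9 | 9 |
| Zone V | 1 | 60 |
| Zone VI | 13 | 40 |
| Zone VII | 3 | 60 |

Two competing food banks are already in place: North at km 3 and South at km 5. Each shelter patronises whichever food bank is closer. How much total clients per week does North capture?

The indifferent point is the midpoint (3+5)/2 = 4; shelters left of it (closer to North at 3) go to North, those right go to South.
  Zone V at 1 (w=60) → North
  Zone VII at 3 (w=60) → North
  Zone III at 8 (w=50) → South
  Zone IV at 9 (w=9) → South
  Zone I at 10 (w=60) → South
  Zone VI at 13 (w=40) → South
  Zone II at 19 (w=70) → South
North captures 120; South captures 229.

120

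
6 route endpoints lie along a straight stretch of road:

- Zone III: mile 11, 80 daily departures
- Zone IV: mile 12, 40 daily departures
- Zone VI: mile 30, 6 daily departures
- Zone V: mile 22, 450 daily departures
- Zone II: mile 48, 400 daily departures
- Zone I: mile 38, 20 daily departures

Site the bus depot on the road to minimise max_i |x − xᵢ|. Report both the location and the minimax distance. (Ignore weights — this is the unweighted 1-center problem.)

The 1-center on a line is the midpoint of the two extreme points: leftmost at 11, rightmost at 48.
Optimal location = (11 + 48)/2 = 29.5; maximum distance = (48 − 11)/2 = 18.5.

location 29.5, max distance 18.5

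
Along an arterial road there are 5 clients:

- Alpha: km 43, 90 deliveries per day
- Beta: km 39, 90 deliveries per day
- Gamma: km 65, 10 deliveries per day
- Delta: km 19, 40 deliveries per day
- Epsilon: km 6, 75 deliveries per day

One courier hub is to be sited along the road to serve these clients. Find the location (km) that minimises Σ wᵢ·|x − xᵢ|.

For a sum of weighted absolute distances on a line, the optimum is the weighted median (not the mean). Total weight W = 305; half-weight = 152.5.
Sort by position and accumulate weight:
  km 6 (Epsilon, w=75) → cum 75
  km 19 (Delta, w=40) → cum 115
  km 39 (Beta, w=90) → cum 205  ≥ 152.5 → median here
  km 43 (Alpha, w=90) → cum 295
  km 65 (Gamma, w=10) → cum 305
Optimal location: km 39.

x = 39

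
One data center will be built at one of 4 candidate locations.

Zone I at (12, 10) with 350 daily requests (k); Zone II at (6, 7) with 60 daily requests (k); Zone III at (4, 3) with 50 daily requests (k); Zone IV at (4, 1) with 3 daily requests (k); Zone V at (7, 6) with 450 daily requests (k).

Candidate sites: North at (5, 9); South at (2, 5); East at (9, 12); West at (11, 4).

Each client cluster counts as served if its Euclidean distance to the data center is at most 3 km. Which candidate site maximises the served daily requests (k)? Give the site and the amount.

Coverage radius r = 3 km; a point is covered iff (Δx)²+(Δy)² ≤ 3² = 9.
  North (5, 9): covers {Zone II} → 60
  South (2, 5): covers {Zone III} → 50
  East (9, 12): covers {none} → 0
  West (11, 4): covers {none} → 0
Maximum coverage at North: 60 daily requests (k).

North, covering 60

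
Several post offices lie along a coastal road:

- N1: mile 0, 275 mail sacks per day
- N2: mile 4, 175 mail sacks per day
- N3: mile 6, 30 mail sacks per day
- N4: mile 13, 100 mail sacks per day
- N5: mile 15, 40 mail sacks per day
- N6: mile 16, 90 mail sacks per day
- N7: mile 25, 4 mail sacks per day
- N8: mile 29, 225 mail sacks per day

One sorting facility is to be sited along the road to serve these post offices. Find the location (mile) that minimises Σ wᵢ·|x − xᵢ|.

x = 6

For a sum of weighted absolute distances on a line, the optimum is the weighted median (not the mean). Total weight W = 939; half-weight = 469.5.
Sort by position and accumulate weight:
  mile 0 (N1, w=275) → cum 275
  mile 4 (N2, w=175) → cum 450
  mile 6 (N3, w=30) → cum 480  ≥ 469.5 → median here
  mile 13 (N4, w=100) → cum 580
  mile 15 (N5, w=40) → cum 620
  mile 16 (N6, w=90) → cum 710
  mile 25 (N7, w=4) → cum 714
  mile 29 (N8, w=225) → cum 939
Optimal location: mile 6.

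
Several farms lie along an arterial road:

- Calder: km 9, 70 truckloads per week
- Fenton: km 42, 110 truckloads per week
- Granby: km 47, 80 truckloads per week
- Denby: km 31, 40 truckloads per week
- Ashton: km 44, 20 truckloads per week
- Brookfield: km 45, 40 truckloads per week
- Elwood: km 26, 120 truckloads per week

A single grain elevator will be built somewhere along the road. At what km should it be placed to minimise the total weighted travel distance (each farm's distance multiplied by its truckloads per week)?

For a sum of weighted absolute distances on a line, the optimum is the weighted median (not the mean). Total weight W = 480; half-weight = 240.
Sort by position and accumulate weight:
  km 9 (Calder, w=70) → cum 70
  km 26 (Elwood, w=120) → cum 190
  km 31 (Denby, w=40) → cum 230
  km 42 (Fenton, w=110) → cum 340  ≥ 240 → median here
  km 44 (Ashton, w=20) → cum 360
  km 45 (Brookfield, w=40) → cum 400
  km 47 (Granby, w=80) → cum 480
Optimal location: km 42.

x = 42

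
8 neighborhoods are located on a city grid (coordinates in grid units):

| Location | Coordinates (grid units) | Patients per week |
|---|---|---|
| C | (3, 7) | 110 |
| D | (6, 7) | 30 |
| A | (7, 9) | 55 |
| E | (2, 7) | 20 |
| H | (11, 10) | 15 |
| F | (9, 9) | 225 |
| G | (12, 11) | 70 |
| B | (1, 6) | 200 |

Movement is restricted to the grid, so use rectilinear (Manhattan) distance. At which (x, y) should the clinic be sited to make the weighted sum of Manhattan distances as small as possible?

Manhattan distance separates: Σwᵢ(|x−xᵢ|+|y−yᵢ|) = Σwᵢ|x−xᵢ| + Σwᵢ|y−yᵢ|, so x and y are optimised independently as 1-D weighted medians.
Total weight W = 725; half = 362.5.
x-coordinate, sorted with cumulative weight:
  x=1 (B, w=200) cum 200
  x=2 (E, w=20) cum 220
  x=3 (C, w=110) cum 330
  x=6 (D, w=30) cum 360
  x=7 (A, w=55) cum 415  ← median
  x=9 (F, w=225) cum 640
  x=11 (H, w=15) cum 655
  x=12 (G, w=70) cum 725
⇒ x* = 7
y-coordinate, sorted with cumulative weight:
  y=6 (B, w=200) cum 200
  y=7 (C, w=110) cum 310
  y=7 (D, w=30) cum 340
  y=7 (E, w=20) cum 360
  y=9 (A, w=55) cum 415  ← median
  y=9 (F, w=225) cum 640
  y=10 (H, w=15) cum 655
  y=11 (G, w=70) cum 725
⇒ y* = 9

(7, 9)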